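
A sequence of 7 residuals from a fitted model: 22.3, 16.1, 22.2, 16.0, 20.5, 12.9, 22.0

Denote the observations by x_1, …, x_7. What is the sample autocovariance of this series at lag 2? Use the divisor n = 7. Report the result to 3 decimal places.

6.723

Mean x̄ = (22.3 + 16.1 + 22.2 + 16.0 + 20.5 + 12.9 + 22.0)/7 = 18.8571
Σ_{t=1}^{5}(x_t−x̄)(x_{t+2}−x̄) = 47.0620
γ_2 = 47.0620 / 7 = 6.723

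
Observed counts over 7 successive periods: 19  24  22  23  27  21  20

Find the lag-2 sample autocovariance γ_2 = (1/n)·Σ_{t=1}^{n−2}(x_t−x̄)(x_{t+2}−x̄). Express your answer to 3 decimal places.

-1.554

Mean x̄ = (19 + 24 + 22 + 23 + 27 + 21 + 20)/7 = 22.2857
Deviations: -3.2857, 1.7143, -0.2857, 0.7143, 4.7143, -1.2857, -2.2857
Σ_{t=1}^{5}(x_t−x̄)(x_{t+2}−x̄) = -10.8776
γ_2 = -10.8776 / 7 = -1.554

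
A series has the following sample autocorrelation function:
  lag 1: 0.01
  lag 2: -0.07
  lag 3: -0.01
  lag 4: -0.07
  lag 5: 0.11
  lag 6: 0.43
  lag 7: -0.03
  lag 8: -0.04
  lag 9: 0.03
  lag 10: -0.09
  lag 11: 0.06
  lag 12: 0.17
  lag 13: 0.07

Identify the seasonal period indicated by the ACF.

The largest autocorrelation is r_6 = 0.43, with a weaker echo at lag 12 (0.17); the remaining lags stay at or below 0.11.
The dominant spike at lag 6 indicates a seasonal period of 6.

6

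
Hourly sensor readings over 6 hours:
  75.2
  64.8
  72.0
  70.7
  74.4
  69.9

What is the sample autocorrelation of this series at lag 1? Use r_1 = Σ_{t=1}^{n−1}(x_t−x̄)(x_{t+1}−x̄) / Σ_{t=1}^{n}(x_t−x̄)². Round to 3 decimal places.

-0.530

Mean x̄ = (75.2 + 64.8 + 72.0 + 70.7 + 74.4 + 69.9)/6 = 71.1667
Deviations from mean: 4.0333, -6.3667, 0.8333, -0.4667, 3.2333, -1.2667
Numerator Σ_{t=1}^{5}(x_t−x̄)(x_{t+1}−x̄) = -36.9778
Denominator Σ(x_t−x̄)² = 69.7733
r_1 = -36.9778 / 69.7733 = -0.530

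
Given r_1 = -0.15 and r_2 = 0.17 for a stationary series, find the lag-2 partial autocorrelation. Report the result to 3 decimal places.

φ_{22} = (r_2 − r_1²) / (1 − r_1²)
r_1² = (-0.15)² = 0.0225
Numerator = 0.17 − 0.0225 = 0.1475; denominator = 1 − 0.0225 = 0.9775
φ_{22} = 0.1475 / 0.9775 = 0.151

0.151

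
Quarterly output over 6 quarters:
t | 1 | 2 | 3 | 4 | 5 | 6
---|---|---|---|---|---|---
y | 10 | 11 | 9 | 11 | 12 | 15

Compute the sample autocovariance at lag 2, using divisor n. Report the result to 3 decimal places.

Mean ȳ = (10 + 11 + 9 + 11 + 12 + 15)/6 = 11.3333
Deviations: -1.3333, -0.3333, -2.3333, -0.3333, 0.6667, 3.6667
Σ_{t=1}^{4}(y_t−ȳ)(y_{t+2}−ȳ) = 0.4444
γ_2 = 0.4444 / 6 = 0.074

0.074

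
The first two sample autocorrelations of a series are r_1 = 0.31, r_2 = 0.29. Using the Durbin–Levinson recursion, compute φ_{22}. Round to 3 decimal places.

φ_{22} = (r_2 − r_1²) / (1 − r_1²)
r_1² = (0.31)² = 0.0961
Numerator = 0.29 − 0.0961 = 0.1939; denominator = 1 − 0.0961 = 0.9039
φ_{22} = 0.1939 / 0.9039 = 0.215

0.215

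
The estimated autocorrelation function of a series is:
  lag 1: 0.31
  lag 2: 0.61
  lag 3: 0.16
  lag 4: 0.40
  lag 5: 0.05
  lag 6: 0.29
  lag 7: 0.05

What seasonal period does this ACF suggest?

2

The largest autocorrelation is r_2 = 0.61, with a weaker echo at lag 4 (0.40); the remaining lags stay at or below 0.31.
The dominant spike at lag 2 indicates a seasonal period of 2.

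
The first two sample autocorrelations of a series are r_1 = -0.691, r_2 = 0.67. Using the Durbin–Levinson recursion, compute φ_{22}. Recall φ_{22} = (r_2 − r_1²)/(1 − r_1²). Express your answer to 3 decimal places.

0.368

φ_{22} = (r_2 − r_1²) / (1 − r_1²)
r_1² = (-0.691)² = 0.477481
Numerator = 0.67 − 0.4775 = 0.1925; denominator = 1 − 0.4775 = 0.5225
φ_{22} = 0.1925 / 0.5225 = 0.368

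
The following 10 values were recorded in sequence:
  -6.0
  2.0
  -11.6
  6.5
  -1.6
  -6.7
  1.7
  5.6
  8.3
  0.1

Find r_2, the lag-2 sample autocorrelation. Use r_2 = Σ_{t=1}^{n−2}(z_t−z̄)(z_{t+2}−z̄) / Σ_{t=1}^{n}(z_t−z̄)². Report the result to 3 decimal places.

Mean z̄ = (-6.0 + 2.0 − 11.6 + 6.5 − 1.6 − 6.7 + 1.7 + 5.6 + 8.3 + 0.1)/10 = -0.1700
Numerator Σ_{t=1}^{8}(z_t−z̄)(z_{t+2}−z̄) = 30.9452
Denominator Σ(z_t−z̄)² = 367.1210
r_2 = 30.9452 / 367.1210 = 0.084

0.084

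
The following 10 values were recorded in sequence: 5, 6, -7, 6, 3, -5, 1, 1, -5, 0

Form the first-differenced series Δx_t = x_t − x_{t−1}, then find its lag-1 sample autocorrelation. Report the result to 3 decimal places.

First differences Δx: 1, -13, 13, -3, -8, 6, 0, -6, 5
Mean of differences = -0.5556
Numerator Σ(Δx_t−Δx̄)(Δx_{t+1}−Δx̄) = -281.4198
Denominator Σ(Δx_t−Δx̄)² = 506.2222
r_1(Δx) = -281.4198 / 506.2222 = -0.556

-0.556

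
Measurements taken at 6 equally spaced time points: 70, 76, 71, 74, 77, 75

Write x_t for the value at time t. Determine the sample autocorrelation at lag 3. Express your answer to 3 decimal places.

0.075

Mean x̄ = (70 + 76 + 71 + 74 + 77 + 75)/6 = 73.8333
Σ(x_t−x̄)(x_{t+3}−x̄) = (-0.6389) + (6.8611) + (-3.3056) = 2.9167
Denominator Σ(x_t−x̄)² = 38.8333
r_3 = 2.9167 / 38.8333 = 0.075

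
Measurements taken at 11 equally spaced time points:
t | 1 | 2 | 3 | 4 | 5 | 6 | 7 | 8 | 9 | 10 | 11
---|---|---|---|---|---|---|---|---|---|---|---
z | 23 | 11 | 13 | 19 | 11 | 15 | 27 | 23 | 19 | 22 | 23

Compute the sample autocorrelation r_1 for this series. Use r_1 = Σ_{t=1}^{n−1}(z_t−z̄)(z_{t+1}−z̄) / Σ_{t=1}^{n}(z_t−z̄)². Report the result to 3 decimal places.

0.190

Mean z̄ = (23 + 11 + 13 + 19 + 11 + 15 + 27 + 23 + 19 + 22 + 23)/11 = 18.7273
Numerator Σ_{t=1}^{10}(z_t−z̄)(z_{t+1}−z̄) = 56.9256
Denominator Σ(z_t−z̄)² = 300.1818
r_1 = 56.9256 / 300.1818 = 0.190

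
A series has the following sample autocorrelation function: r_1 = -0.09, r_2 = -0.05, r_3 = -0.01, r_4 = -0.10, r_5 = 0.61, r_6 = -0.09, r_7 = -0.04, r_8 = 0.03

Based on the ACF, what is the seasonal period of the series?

5

The largest autocorrelation is r_5 = 0.61; the remaining lags stay at or below 0.03.
The dominant spike at lag 5 indicates a seasonal period of 5.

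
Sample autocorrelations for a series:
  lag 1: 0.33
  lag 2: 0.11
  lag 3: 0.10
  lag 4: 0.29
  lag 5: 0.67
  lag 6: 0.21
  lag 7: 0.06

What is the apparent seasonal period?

The largest autocorrelation is r_5 = 0.67; the remaining lags stay at or below 0.33. The elevated value at lag 1 (0.33), dropping to 0.11 at lag 2, reflects decaying short-term dependence rather than seasonality.
The dominant spike at lag 5 indicates a seasonal period of 5.

5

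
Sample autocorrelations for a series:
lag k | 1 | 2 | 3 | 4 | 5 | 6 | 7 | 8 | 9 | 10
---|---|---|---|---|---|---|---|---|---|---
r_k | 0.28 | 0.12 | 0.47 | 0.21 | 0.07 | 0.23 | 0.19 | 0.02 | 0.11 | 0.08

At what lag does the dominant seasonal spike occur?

The largest autocorrelation is r_3 = 0.47; the remaining lags stay at or below 0.28. The elevated value at lag 1 (0.28), dropping to 0.12 at lag 2, reflects decaying short-term dependence rather than seasonality.
The dominant spike at lag 3 indicates a seasonal period of 3.

3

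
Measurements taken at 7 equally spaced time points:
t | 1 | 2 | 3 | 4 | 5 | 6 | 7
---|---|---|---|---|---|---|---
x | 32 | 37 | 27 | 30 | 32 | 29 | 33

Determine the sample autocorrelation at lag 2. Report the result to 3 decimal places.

Mean x̄ = (32 + 37 + 27 + 30 + 32 + 29 + 33)/7 = 31.4286
Deviations from mean: 0.5714, 5.5714, -4.4286, -1.4286, 0.5714, -2.4286, 1.5714
Σ(x_t−x̄)(x_{t+2}−x̄) = (-2.5306) + (-7.9592) + (-2.5306) + (3.4694) + (0.8980) = -8.6531
Denominator Σ(x_t−x̄)² = 61.7143
r_2 = -8.6531 / 61.7143 = -0.140

-0.140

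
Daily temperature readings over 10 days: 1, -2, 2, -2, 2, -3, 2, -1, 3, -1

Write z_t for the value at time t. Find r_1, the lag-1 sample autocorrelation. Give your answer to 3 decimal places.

-0.834

Mean z̄ = (1 − 2 + 2 − 2 + 2 − 3 + 2 − 1 + 3 − 1)/10 = 0.1000
Numerator Σ_{t=1}^{9}(z_t−z̄)(z_{t+1}−z̄) = -34.1100
Denominator Σ(z_t−z̄)² = 40.9000
r_1 = -34.1100 / 40.9000 = -0.834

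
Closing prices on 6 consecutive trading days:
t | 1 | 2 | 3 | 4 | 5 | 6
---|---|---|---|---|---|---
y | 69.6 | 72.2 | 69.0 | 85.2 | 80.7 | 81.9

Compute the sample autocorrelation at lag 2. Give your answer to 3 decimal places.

0.122

Mean ȳ = (69.6 + 72.2 + 69.0 + 85.2 + 80.7 + 81.9)/6 = 76.4333
Deviations from mean: -6.8333, -4.2333, -7.4333, 8.7667, 4.2667, 5.4667
Numerator Σ_{t=1}^{4}(y_t−ȳ)(y_{t+2}−ȳ) = 29.8911
Denominator Σ(y_t−ȳ)² = 244.8133
r_2 = 29.8911 / 244.8133 = 0.122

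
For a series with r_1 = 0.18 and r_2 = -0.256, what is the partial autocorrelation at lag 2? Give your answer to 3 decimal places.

φ_{22} = (r_2 − r_1²) / (1 − r_1²)
r_1² = (0.18)² = 0.0324
Numerator = -0.256 − 0.0324 = -0.2884; denominator = 1 − 0.0324 = 0.9676
φ_{22} = -0.2884 / 0.9676 = -0.298

-0.298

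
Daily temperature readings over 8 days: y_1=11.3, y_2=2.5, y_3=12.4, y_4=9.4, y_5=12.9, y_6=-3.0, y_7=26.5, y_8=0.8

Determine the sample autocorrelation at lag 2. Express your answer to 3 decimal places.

Mean ȳ = (11.3 + 2.5 + 12.4 + 9.4 + 12.9 − 3.0 + 26.5 + 0.8)/8 = 9.1000
Deviations from mean: 2.2000, -6.6000, 3.3000, 0.3000, 3.8000, -12.1000, 17.4000, -8.3000
Numerator Σ_{t=1}^{6}(y_t−ȳ)(y_{t+2}−ȳ) = 180.7400
Denominator Σ(y_t−ȳ)² = 591.8800
r_2 = 180.7400 / 591.8800 = 0.305

0.305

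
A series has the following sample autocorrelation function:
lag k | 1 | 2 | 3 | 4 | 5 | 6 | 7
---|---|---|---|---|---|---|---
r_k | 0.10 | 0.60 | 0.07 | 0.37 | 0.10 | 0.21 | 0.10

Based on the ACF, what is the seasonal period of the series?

The largest autocorrelation is r_2 = 0.60, with weaker echoes at lags 4 (0.37) and 6 (0.21); the remaining lags stay at or below 0.10.
The dominant spike at lag 2 indicates a seasonal period of 2.

2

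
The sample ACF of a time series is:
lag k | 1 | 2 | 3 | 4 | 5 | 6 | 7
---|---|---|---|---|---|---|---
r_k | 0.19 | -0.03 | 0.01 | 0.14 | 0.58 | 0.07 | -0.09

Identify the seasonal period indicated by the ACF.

The largest autocorrelation is r_5 = 0.58; the remaining lags stay at or below 0.19.
The dominant spike at lag 5 indicates a seasonal period of 5.

5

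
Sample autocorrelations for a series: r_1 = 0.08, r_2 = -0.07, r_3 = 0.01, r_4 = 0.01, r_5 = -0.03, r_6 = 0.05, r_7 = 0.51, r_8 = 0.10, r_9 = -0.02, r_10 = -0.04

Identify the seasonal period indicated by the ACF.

The largest autocorrelation is r_7 = 0.51; the remaining lags stay at or below 0.10.
The dominant spike at lag 7 indicates a seasonal period of 7.

7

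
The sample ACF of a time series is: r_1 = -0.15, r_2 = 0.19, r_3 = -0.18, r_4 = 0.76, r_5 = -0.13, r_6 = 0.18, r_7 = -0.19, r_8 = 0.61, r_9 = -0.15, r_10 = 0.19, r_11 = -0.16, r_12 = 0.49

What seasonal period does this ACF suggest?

The largest autocorrelation is r_4 = 0.76, with weaker echoes at lags 8 (0.61) and 12 (0.49); the remaining lags stay at or below 0.19.
The dominant spike at lag 4 indicates a seasonal period of 4.

4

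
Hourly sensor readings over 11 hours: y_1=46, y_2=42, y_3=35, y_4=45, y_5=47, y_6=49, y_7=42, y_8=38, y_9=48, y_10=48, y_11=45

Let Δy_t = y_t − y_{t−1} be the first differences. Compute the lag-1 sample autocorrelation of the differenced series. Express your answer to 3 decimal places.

-0.125

First differences Δy: -4, -7, 10, 2, 2, -7, -4, 10, 0, -3
Mean of differences = -0.1000
Numerator Σ(Δy_t−Δȳ)(Δy_{t+1}−Δȳ) = -43.4100
Denominator Σ(Δy_t−Δȳ)² = 346.9000
r_1(Δy) = -43.4100 / 346.9000 = -0.125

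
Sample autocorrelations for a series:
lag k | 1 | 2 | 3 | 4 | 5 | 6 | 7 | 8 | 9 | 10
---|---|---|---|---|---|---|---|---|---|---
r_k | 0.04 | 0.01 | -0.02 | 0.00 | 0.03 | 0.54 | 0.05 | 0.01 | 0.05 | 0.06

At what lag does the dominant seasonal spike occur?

The largest autocorrelation is r_6 = 0.54; the remaining lags stay at or below 0.06.
The dominant spike at lag 6 indicates a seasonal period of 6.

6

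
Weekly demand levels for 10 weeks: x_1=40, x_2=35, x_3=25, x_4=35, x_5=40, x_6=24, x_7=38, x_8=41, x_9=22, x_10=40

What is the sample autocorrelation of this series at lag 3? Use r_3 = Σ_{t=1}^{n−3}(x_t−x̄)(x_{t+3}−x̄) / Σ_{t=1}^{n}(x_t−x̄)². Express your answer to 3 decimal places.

0.584

Mean x̄ = (40 + 35 + 25 + 35 + 40 + 24 + 38 + 41 + 22 + 40)/10 = 34.0000
Σ(x_t−x̄)(x_{t+3}−x̄) = (6.0000) + (6.0000) + (90.0000) + (4.0000) + (42.0000) + (120.0000) + (24.0000) = 292.0000
Denominator Σ(x_t−x̄)² = 500.0000
r_3 = 292.0000 / 500.0000 = 0.584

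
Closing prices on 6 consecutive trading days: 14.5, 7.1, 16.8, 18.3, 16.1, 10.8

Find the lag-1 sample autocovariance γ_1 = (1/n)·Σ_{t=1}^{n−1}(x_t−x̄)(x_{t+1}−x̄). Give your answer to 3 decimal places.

Mean x̄ = (14.5 + 7.1 + 16.8 + 18.3 + 16.1 + 10.8)/6 = 13.9333
Deviations: 0.5667, -6.8333, 2.8667, 4.3667, 2.1667, -3.1333
Σ_{t=1}^{5}(x_t−x̄)(x_{t+1}−x̄) = -8.2711
γ_1 = -8.2711 / 6 = -1.379

-1.379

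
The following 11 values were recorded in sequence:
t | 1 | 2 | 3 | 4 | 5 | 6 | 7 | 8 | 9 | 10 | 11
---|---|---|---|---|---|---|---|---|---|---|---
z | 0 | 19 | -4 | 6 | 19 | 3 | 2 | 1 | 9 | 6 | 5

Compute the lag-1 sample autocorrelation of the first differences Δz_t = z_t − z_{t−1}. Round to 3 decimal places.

-0.504

First differences Δz: 19, -23, 10, 13, -16, -1, -1, 8, -3, -1
Mean of differences = 0.5000
Numerator Σ(Δz_t−Δz̄)(Δz_{t+1}−Δz̄) = -750.7500
Denominator Σ(Δz_t−Δz̄)² = 1488.5000
r_1(Δz) = -750.7500 / 1488.5000 = -0.504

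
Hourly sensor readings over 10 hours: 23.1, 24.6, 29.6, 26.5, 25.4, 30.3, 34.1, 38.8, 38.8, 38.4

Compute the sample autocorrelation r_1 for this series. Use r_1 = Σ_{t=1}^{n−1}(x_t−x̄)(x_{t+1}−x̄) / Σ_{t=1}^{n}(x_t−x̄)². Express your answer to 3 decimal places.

0.686

Mean x̄ = (23.1 + 24.6 + 29.6 + 26.5 + 25.4 + 30.3 + 34.1 + 38.8 + 38.8 + 38.4)/10 = 30.9600
Numerator Σ_{t=1}^{9}(x_t−x̄)(x_{t+1}−x̄) = 235.5124
Denominator Σ(x_t−x̄)² = 343.4640
r_1 = 235.5124 / 343.4640 = 0.686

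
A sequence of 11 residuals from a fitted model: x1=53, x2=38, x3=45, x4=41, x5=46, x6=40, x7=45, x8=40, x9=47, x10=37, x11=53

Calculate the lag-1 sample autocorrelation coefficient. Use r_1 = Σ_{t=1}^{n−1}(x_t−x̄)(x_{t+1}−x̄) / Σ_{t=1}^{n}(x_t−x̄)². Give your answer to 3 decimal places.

-0.592

Mean x̄ = (53 + 38 + 45 + 41 + 46 + 40 + 45 + 40 + 47 + 37 + 53)/11 = 44.0909
Numerator Σ_{t=1}^{10}(x_t−x̄)(x_{t+1}−x̄) = -179.4628
Denominator Σ(x_t−x̄)² = 302.9091
r_1 = -179.4628 / 302.9091 = -0.592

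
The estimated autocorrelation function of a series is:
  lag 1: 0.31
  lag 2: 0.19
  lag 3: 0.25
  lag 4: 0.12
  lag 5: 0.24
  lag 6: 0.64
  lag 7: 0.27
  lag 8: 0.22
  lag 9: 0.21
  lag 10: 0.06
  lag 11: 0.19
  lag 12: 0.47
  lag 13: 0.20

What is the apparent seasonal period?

6

The largest autocorrelation is r_6 = 0.64, with a weaker echo at lag 12 (0.47); the remaining lags stay at or below 0.31. The elevated value at lag 1 (0.31), dropping to 0.19 at lag 2, reflects decaying short-term dependence rather than seasonality.
The dominant spike at lag 6 indicates a seasonal period of 6.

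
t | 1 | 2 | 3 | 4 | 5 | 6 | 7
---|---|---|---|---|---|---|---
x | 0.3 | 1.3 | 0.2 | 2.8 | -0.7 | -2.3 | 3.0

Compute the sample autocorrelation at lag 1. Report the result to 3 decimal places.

Mean x̄ = (0.3 + 1.3 + 0.2 + 2.8 − 0.7 − 2.3 + 3.0)/7 = 0.6571
Σ(x_t−x̄)(x_{t+1}−x̄) = (-0.2296) + (-0.2939) + (-0.9796) + (-2.9082) + (4.0133) + (-6.9282) = -7.3261
Denominator Σ(x_t−x̄)² = 21.4171
r_1 = -7.3261 / 21.4171 = -0.342

-0.342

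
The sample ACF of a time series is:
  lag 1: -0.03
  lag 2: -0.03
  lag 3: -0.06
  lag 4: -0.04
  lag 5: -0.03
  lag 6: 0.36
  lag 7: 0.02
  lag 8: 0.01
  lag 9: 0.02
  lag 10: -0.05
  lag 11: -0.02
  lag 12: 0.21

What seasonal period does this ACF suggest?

6

The largest autocorrelation is r_6 = 0.36, with a weaker echo at lag 12 (0.21); the remaining lags stay at or below 0.02.
The dominant spike at lag 6 indicates a seasonal period of 6.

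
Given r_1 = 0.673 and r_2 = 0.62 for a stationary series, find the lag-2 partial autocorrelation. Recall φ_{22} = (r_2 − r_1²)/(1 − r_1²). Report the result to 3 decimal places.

φ_{22} = (r_2 − r_1²) / (1 − r_1²)
r_1² = (0.673)² = 0.452929
Numerator = 0.62 − 0.4529 = 0.1671; denominator = 1 − 0.4529 = 0.5471
φ_{22} = 0.1671 / 0.5471 = 0.305

0.305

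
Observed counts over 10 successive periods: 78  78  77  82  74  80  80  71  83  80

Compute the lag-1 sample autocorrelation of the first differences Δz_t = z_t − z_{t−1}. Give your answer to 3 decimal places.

-0.662

First differences Δz: 0, -1, 5, -8, 6, 0, -9, 12, -3
Mean of differences = 0.2222
Numerator Σ(Δz_t−Δz̄)(Δz_{t+1}−Δz̄) = -238.1605
Denominator Σ(Δz_t−Δz̄)² = 359.5556
r_1(Δz) = -238.1605 / 359.5556 = -0.662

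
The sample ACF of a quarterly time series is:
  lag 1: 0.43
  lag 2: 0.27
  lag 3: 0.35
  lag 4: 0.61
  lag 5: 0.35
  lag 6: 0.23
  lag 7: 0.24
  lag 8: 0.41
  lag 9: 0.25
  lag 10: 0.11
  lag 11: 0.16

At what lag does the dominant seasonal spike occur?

The largest autocorrelation is r_4 = 0.61; the remaining lags stay at or below 0.43. The elevated value at lag 1 (0.43), dropping to 0.27 at lag 2, reflects decaying short-term dependence rather than seasonality.
The dominant spike at lag 4 indicates a seasonal period of 4.

4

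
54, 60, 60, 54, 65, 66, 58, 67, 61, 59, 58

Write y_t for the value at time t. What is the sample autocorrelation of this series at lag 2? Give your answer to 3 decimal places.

Mean ȳ = (54 + 60 + 60 + 54 + 65 + 66 + 58 + 67 + 61 + 59 + 58)/11 = 60.1818
Numerator Σ_{t=1}^{9}(y_t−ȳ)(y_{t+2}−ȳ) = -17.0661
Denominator Σ(y_t−ȳ)² = 191.6364
r_2 = -17.0661 / 191.6364 = -0.089

-0.089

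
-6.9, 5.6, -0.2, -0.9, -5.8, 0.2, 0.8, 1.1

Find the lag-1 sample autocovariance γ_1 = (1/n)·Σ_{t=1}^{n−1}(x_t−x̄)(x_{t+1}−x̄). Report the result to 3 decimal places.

Mean x̄ = (-6.9 + 5.6 − 0.2 − 0.9 − 5.8 + 0.2 + 0.8 + 1.1)/8 = -0.7625
Σ_{t=1}^{7}(x_t−x̄)(x_{t+1}−x̄) = -35.2902
γ_1 = -35.2902 / 8 = -4.411

-4.411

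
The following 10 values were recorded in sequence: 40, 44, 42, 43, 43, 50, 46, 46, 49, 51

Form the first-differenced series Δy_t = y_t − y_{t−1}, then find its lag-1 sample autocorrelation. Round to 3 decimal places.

-0.463

First differences Δy: 4, -2, 1, 0, 7, -4, 0, 3, 2
Mean of differences = 1.2222
Numerator Σ(Δy_t−Δȳ)(Δy_{t+1}−Δȳ) = -39.6049
Denominator Σ(Δy_t−Δȳ)² = 85.5556
r_1(Δy) = -39.6049 / 85.5556 = -0.463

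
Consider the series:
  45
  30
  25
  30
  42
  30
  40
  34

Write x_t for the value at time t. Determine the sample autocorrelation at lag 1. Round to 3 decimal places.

Mean x̄ = (45 + 30 + 25 + 30 + 42 + 30 + 40 + 34)/8 = 34.5000
Deviations from mean: 10.5000, -4.5000, -9.5000, -4.5000, 7.5000, -4.5000, 5.5000, -0.5000
Σ(x_t−x̄)(x_{t+1}−x̄) = (-47.2500) + (42.7500) + (42.7500) + (-33.7500) + (-33.7500) + (-24.7500) + (-2.7500) = -56.7500
Denominator Σ(x_t−x̄)² = 348.0000
r_1 = -56.7500 / 348.0000 = -0.163

-0.163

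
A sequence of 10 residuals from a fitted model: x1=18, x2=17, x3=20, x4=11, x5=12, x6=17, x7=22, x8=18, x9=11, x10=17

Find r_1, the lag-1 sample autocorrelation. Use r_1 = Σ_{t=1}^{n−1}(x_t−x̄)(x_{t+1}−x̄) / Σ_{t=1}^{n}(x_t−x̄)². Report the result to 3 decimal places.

0.038

Mean x̄ = (18 + 17 + 20 + 11 + 12 + 17 + 22 + 18 + 11 + 17)/10 = 16.3000
Numerator Σ_{t=1}^{9}(x_t−x̄)(x_{t+1}−x̄) = 4.9100
Denominator Σ(x_t−x̄)² = 128.1000
r_1 = 4.9100 / 128.1000 = 0.038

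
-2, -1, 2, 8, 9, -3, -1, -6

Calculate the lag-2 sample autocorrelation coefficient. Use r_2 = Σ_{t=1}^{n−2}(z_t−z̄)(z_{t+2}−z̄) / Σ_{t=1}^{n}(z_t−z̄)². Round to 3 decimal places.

-0.113

Mean z̄ = (-2 − 1 + 2 + 8 + 9 − 3 − 1 − 6)/8 = 0.7500
Deviations from mean: -2.7500, -1.7500, 1.2500, 7.2500, 8.2500, -3.7500, -1.7500, -6.7500
Numerator Σ_{t=1}^{6}(z_t−z̄)(z_{t+2}−z̄) = -22.1250
Denominator Σ(z_t−z̄)² = 195.5000
r_2 = -22.1250 / 195.5000 = -0.113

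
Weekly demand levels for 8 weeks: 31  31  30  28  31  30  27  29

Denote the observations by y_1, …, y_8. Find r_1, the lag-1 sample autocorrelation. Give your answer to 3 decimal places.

0.046

Mean ȳ = (31 + 31 + 30 + 28 + 31 + 30 + 27 + 29)/8 = 29.6250
Deviations from mean: 1.3750, 1.3750, 0.3750, -1.6250, 1.3750, 0.3750, -2.6250, -0.6250
Σ(y_t−ȳ)(y_{t+1}−ȳ) = (1.8906) + (0.5156) + (-0.6094) + (-2.2344) + (0.5156) + (-0.9844) + (1.6406) = 0.7344
Denominator Σ(y_t−ȳ)² = 15.8750
r_1 = 0.7344 / 15.8750 = 0.046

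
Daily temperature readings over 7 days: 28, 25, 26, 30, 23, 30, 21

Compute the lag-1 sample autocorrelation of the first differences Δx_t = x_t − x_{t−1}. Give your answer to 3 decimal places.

-0.683

First differences Δx: -3, 1, 4, -7, 7, -9
Mean of differences = -1.1667
Numerator Σ(Δx_t−Δx̄)(Δx_{t+1}−Δx̄) = -134.5278
Denominator Σ(Δx_t−Δx̄)² = 196.8333
r_1(Δx) = -134.5278 / 196.8333 = -0.683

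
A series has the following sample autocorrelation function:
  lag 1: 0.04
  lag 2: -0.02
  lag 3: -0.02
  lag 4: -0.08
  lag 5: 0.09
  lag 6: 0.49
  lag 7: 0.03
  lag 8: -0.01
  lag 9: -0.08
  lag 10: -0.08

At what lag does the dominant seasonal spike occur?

6

The largest autocorrelation is r_6 = 0.49; the remaining lags stay at or below 0.09.
The dominant spike at lag 6 indicates a seasonal period of 6.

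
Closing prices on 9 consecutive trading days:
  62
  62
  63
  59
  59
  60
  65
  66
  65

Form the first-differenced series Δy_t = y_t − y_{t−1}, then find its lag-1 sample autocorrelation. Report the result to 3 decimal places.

0.077

First differences Δy: 0, 1, -4, 0, 1, 5, 1, -1
Mean of differences = 0.3750
Numerator Σ(Δy_t−Δȳ)(Δy_{t+1}−Δȳ) = 3.3594
Denominator Σ(Δy_t−Δȳ)² = 43.8750
r_1(Δy) = 3.3594 / 43.8750 = 0.077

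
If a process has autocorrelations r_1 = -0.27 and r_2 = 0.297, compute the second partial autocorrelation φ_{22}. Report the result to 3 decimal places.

0.242

φ_{22} = (r_2 − r_1²) / (1 − r_1²)
r_1² = (-0.27)² = 0.0729
Numerator = 0.297 − 0.0729 = 0.2241; denominator = 1 − 0.0729 = 0.9271
φ_{22} = 0.2241 / 0.9271 = 0.242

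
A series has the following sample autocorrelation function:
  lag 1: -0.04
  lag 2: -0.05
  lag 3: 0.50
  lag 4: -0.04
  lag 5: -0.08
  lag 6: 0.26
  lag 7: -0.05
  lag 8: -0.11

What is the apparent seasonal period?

The largest autocorrelation is r_3 = 0.50, with a weaker echo at lag 6 (0.26); the remaining lags stay at or below -0.04.
The dominant spike at lag 3 indicates a seasonal period of 3.

3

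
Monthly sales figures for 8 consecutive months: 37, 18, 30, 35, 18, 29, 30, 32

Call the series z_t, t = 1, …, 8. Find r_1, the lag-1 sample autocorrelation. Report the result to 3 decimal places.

Mean z̄ = (37 + 18 + 30 + 35 + 18 + 29 + 30 + 32)/8 = 28.6250
Deviations from mean: 8.3750, -10.6250, 1.3750, 6.3750, -10.6250, 0.3750, 1.3750, 3.3750
Numerator Σ_{t=1}^{7}(z_t−z̄)(z_{t+1}−z̄) = -161.3906
Denominator Σ(z_t−z̄)² = 351.8750
r_1 = -161.3906 / 351.8750 = -0.459

-0.459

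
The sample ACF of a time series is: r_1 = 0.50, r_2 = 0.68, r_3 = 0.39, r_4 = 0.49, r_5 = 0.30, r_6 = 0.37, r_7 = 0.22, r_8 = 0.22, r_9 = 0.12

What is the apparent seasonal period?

2

The largest autocorrelation is r_2 = 0.68; the remaining lags stay at or below 0.50.
The dominant spike at lag 2 indicates a seasonal period of 2.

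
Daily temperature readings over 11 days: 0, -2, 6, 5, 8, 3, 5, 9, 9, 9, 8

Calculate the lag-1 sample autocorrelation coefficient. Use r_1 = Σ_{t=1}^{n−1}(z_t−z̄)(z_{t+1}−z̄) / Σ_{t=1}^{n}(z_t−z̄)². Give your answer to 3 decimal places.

Mean z̄ = (0 − 2 + 6 + 5 + 8 + 3 + 5 + 9 + 9 + 9 + 8)/11 = 5.4545
Numerator Σ_{t=1}^{10}(z_t−z̄)(z_{t+1}−z̄) = 62.6116
Denominator Σ(z_t−z̄)² = 142.7273
r_1 = 62.6116 / 142.7273 = 0.439

0.439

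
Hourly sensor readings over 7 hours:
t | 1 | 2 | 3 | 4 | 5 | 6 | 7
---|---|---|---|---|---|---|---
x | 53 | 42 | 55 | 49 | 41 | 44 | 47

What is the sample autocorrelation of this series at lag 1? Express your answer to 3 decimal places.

Mean x̄ = (53 + 42 + 55 + 49 + 41 + 44 + 47)/7 = 47.2857
Deviations from mean: 5.7143, -5.2857, 7.7143, 1.7143, -6.2857, -3.2857, -0.2857
Numerator Σ_{t=1}^{6}(x_t−x̄)(x_{t+1}−x̄) = -46.9388
Denominator Σ(x_t−x̄)² = 173.4286
r_1 = -46.9388 / 173.4286 = -0.271

-0.271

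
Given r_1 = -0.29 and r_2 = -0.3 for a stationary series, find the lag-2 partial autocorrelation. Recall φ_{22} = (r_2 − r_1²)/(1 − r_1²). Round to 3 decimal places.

φ_{22} = (r_2 − r_1²) / (1 − r_1²)
r_1² = (-0.29)² = 0.0841
Numerator = -0.3 − 0.0841 = -0.3841; denominator = 1 − 0.0841 = 0.9159
φ_{22} = -0.3841 / 0.9159 = -0.419

-0.419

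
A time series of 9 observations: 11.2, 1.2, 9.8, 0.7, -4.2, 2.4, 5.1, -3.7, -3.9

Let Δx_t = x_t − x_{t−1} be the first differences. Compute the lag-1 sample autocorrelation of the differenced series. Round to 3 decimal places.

-0.444

First differences Δx: -10.0, 8.6, -9.1, -4.9, 6.6, 2.7, -8.8, -0.2
Mean of differences = -1.8875
Numerator Σ(Δx_t−Δx̄)(Δx_{t+1}−Δx̄) = -169.0014
Denominator Σ(Δx_t−Δx̄)² = 380.6088
r_1(Δx) = -169.0014 / 380.6088 = -0.444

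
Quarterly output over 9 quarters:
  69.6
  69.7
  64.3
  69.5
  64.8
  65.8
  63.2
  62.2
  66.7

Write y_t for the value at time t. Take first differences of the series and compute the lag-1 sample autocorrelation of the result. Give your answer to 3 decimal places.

-0.613

First differences Δy: 0.1, -5.4, 5.2, -4.7, 1.0, -2.6, -1.0, 4.5
Mean of differences = -0.3625
Numerator Σ(Δy_t−Δȳ)(Δy_{t+1}−Δȳ) = -65.1102
Denominator Σ(Δy_t−Δȳ)² = 106.2588
r_1(Δy) = -65.1102 / 106.2588 = -0.613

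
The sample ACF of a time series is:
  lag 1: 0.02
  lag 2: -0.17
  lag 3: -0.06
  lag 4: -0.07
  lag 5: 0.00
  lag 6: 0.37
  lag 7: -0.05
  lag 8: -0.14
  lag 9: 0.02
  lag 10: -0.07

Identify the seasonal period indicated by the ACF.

The largest autocorrelation is r_6 = 0.37; the remaining lags stay at or below 0.02.
The dominant spike at lag 6 indicates a seasonal period of 6.

6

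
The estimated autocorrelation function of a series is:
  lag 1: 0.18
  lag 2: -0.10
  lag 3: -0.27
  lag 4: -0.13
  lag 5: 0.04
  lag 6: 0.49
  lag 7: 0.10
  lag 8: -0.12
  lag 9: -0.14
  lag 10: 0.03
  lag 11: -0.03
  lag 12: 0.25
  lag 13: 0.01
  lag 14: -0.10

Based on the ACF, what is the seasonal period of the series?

The largest autocorrelation is r_6 = 0.49, with a weaker echo at lag 12 (0.25); the remaining lags stay at or below 0.18.
The dominant spike at lag 6 indicates a seasonal period of 6.

6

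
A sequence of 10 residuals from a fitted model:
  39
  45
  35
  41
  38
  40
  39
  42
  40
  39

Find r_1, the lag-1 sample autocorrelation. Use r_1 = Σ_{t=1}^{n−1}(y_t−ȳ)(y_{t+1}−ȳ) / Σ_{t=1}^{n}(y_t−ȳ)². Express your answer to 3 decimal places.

-0.634

Mean ȳ = (39 + 45 + 35 + 41 + 38 + 40 + 39 + 42 + 40 + 39)/10 = 39.8000
Numerator Σ_{t=1}^{9}(y_t−ȳ)(y_{t+1}−ȳ) = -39.0400
Denominator Σ(y_t−ȳ)² = 61.6000
r_1 = -39.0400 / 61.6000 = -0.634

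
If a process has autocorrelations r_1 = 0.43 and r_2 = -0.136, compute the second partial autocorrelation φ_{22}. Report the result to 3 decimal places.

-0.394

φ_{22} = (r_2 − r_1²) / (1 − r_1²)
r_1² = (0.43)² = 0.1849
Numerator = -0.136 − 0.1849 = -0.3209; denominator = 1 − 0.1849 = 0.8151
φ_{22} = -0.3209 / 0.8151 = -0.394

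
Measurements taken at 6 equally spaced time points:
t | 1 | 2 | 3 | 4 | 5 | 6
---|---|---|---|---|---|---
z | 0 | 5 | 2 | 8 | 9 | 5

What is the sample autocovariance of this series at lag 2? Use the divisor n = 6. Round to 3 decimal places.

0.491

Mean z̄ = (0 + 5 + 2 + 8 + 9 + 5)/6 = 4.8333
Deviations: -4.8333, 0.1667, -2.8333, 3.1667, 4.1667, 0.1667
Σ_{t=1}^{4}(z_t−z̄)(z_{t+2}−z̄) = 2.9444
γ_2 = 2.9444 / 6 = 0.491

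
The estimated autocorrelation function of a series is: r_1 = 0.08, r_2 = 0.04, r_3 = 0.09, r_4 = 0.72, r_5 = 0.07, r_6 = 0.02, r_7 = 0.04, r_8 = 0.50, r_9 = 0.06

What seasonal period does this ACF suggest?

4

The largest autocorrelation is r_4 = 0.72, with a weaker echo at lag 8 (0.50); the remaining lags stay at or below 0.09.
The dominant spike at lag 4 indicates a seasonal period of 4.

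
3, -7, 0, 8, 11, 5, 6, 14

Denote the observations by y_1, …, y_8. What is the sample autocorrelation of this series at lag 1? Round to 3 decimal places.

Mean ȳ = (3 − 7 + 0 + 8 + 11 + 5 + 6 + 14)/8 = 5.0000
Deviations from mean: -2.0000, -12.0000, -5.0000, 3.0000, 6.0000, 0.0000, 1.0000, 9.0000
Σ(y_t−ȳ)(y_{t+1}−ȳ) = (24.0000) + (60.0000) + (-15.0000) + (18.0000) + (0.0000) + (0.0000) + (9.0000) = 96.0000
Denominator Σ(y_t−ȳ)² = 300.0000
r_1 = 96.0000 / 300.0000 = 0.320

0.320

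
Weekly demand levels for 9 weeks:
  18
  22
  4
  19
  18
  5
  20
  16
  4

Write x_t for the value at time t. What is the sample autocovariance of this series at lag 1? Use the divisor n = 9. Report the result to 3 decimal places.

-19.556

Mean x̄ = (18 + 22 + 4 + 19 + 18 + 5 + 20 + 16 + 4)/9 = 14.0000
Σ_{t=1}^{8}(x_t−x̄)(x_{t+1}−x̄) = -176.0000
γ_1 = -176.0000 / 9 = -19.556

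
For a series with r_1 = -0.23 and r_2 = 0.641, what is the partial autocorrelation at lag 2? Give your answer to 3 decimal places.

φ_{22} = (r_2 − r_1²) / (1 − r_1²)
r_1² = (-0.23)² = 0.0529
Numerator = 0.641 − 0.0529 = 0.5881; denominator = 1 − 0.0529 = 0.9471
φ_{22} = 0.5881 / 0.9471 = 0.621

0.621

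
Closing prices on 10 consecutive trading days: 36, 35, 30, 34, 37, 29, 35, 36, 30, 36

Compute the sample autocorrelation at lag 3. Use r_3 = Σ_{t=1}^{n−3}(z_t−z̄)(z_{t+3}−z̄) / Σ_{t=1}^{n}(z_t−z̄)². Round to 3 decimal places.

0.637

Mean z̄ = (36 + 35 + 30 + 34 + 37 + 29 + 35 + 36 + 30 + 36)/10 = 33.8000
Σ(z_t−z̄)(z_{t+3}−z̄) = (0.4400) + (3.8400) + (18.2400) + (0.2400) + (7.0400) + (18.2400) + (2.6400) = 50.6800
Denominator Σ(z_t−z̄)² = 79.6000
r_3 = 50.6800 / 79.6000 = 0.637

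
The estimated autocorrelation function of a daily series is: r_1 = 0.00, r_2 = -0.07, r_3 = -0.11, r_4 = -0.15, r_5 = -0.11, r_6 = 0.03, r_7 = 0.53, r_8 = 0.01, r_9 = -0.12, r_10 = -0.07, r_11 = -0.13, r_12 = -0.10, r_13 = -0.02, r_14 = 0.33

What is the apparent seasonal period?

7

The largest autocorrelation is r_7 = 0.53, with a weaker echo at lag 14 (0.33); the remaining lags stay at or below 0.03.
The dominant spike at lag 7 indicates a seasonal period of 7.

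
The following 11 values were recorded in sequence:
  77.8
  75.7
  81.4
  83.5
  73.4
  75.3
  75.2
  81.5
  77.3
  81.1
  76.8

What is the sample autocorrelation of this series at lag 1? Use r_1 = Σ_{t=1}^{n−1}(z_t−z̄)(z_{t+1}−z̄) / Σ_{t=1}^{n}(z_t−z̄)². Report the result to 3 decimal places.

Mean z̄ = (77.8 + 75.7 + 81.4 + 83.5 + 73.4 + 75.3 + 75.2 + 81.5 + 77.3 + 81.1 + 76.8)/11 = 78.0909
Numerator Σ_{t=1}^{10}(z_t−z̄)(z_{t+1}−z̄) = -12.3464
Denominator Σ(z_t−z̄)² = 107.1291
r_1 = -12.3464 / 107.1291 = -0.115

-0.115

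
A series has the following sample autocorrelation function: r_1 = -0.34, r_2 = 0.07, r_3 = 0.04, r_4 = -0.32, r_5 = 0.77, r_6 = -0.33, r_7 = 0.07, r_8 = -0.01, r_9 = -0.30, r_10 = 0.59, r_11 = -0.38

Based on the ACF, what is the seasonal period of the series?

5

The largest autocorrelation is r_5 = 0.77, with a weaker echo at lag 10 (0.59); the remaining lags stay at or below 0.07.
The dominant spike at lag 5 indicates a seasonal period of 5.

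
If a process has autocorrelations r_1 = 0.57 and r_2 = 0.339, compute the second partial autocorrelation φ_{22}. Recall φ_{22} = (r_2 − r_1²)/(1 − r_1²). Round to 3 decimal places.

0.021

φ_{22} = (r_2 − r_1²) / (1 − r_1²)
r_1² = (0.57)² = 0.3249
Numerator = 0.339 − 0.3249 = 0.0141; denominator = 1 − 0.3249 = 0.6751
φ_{22} = 0.0141 / 0.6751 = 0.021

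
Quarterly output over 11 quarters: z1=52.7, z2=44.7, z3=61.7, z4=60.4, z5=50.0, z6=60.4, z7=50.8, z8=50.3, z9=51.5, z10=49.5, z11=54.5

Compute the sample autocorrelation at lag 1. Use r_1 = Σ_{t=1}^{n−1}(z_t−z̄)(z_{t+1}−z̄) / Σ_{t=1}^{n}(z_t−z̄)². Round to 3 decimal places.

Mean z̄ = (52.7 + 44.7 + 61.7 + 60.4 + 50.0 + 60.4 + 50.8 + 50.3 + 51.5 + 49.5 + 54.5)/11 = 53.3182
Numerator Σ_{t=1}^{10}(z_t−z̄)(z_{t+1}−z̄) = -56.8631
Denominator Σ(z_t−z̄)² = 290.9564
r_1 = -56.8631 / 290.9564 = -0.195

-0.195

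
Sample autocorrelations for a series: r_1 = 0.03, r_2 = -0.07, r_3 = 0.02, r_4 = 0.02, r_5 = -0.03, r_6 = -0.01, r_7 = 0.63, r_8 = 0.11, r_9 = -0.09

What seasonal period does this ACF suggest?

The largest autocorrelation is r_7 = 0.63; the remaining lags stay at or below 0.11.
The dominant spike at lag 7 indicates a seasonal period of 7.

7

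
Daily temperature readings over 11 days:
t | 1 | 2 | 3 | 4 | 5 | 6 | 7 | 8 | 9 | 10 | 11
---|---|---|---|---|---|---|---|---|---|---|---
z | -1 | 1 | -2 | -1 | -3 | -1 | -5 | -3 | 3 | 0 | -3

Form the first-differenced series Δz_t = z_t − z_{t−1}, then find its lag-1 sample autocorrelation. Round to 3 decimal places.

First differences Δz: 2, -3, 1, -2, 2, -4, 2, 6, -3, -3
Mean of differences = -0.2000
Numerator Σ(Δz_t−Δz̄)(Δz_{t+1}−Δz̄) = -28.2400
Denominator Σ(Δz_t−Δz̄)² = 95.6000
r_1(Δz) = -28.2400 / 95.6000 = -0.295

-0.295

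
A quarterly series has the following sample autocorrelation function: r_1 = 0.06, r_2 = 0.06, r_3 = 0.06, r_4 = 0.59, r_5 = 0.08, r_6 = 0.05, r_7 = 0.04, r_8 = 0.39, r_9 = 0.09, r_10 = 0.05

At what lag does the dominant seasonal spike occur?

The largest autocorrelation is r_4 = 0.59, with a weaker echo at lag 8 (0.39); the remaining lags stay at or below 0.09.
The dominant spike at lag 4 indicates a seasonal period of 4.

4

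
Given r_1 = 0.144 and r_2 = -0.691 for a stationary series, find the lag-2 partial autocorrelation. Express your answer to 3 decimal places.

-0.727

φ_{22} = (r_2 − r_1²) / (1 − r_1²)
r_1² = (0.144)² = 0.020736
Numerator = -0.691 − 0.0207 = -0.7117; denominator = 1 − 0.0207 = 0.9793
φ_{22} = -0.7117 / 0.9793 = -0.727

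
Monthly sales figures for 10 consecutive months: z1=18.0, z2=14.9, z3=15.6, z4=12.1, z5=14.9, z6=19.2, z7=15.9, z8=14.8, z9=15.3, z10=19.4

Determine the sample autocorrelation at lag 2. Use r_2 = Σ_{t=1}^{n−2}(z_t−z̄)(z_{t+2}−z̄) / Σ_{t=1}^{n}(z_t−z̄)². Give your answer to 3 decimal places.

-0.357

Mean z̄ = (18.0 + 14.9 + 15.6 + 12.1 + 14.9 + 19.2 + 15.9 + 14.8 + 15.3 + 19.4)/10 = 16.0100
Numerator Σ_{t=1}^{8}(z_t−z̄)(z_{t+2}−z̄) = -16.2552
Denominator Σ(z_t−z̄)² = 45.5290
r_2 = -16.2552 / 45.5290 = -0.357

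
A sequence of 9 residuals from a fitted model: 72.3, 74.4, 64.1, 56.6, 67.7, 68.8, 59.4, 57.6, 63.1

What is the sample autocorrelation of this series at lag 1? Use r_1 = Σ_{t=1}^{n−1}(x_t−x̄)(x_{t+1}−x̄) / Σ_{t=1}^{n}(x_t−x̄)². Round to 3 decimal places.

Mean x̄ = (72.3 + 74.4 + 64.1 + 56.6 + 67.7 + 68.8 + 59.4 + 57.6 + 63.1)/9 = 64.8889
Numerator Σ_{t=1}^{8}(x_t−x̄)(x_{t+1}−x̄) = 88.7965
Denominator Σ(x_t−x̄)² = 324.3689
r_1 = 88.7965 / 324.3689 = 0.274

0.274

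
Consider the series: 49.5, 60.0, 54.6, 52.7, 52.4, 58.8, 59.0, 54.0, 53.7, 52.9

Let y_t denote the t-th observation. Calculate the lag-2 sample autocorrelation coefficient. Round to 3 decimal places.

Mean ȳ = (49.5 + 60.0 + 54.6 + 52.7 + 52.4 + 58.8 + 59.0 + 54.0 + 53.7 + 52.9)/10 = 54.7600
Numerator Σ_{t=1}^{8}(y_t−ȳ)(y_{t+2}−ȳ) = -34.0552
Denominator Σ(y_t−ȳ)² = 104.4240
r_2 = -34.0552 / 104.4240 = -0.326

-0.326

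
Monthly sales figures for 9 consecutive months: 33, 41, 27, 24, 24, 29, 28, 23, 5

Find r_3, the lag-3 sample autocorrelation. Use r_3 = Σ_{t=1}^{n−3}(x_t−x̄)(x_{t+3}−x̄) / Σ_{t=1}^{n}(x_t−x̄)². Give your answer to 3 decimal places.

-0.137

Mean x̄ = (33 + 41 + 27 + 24 + 24 + 29 + 28 + 23 + 5)/9 = 26.0000
Numerator Σ_{t=1}^{6}(x_t−x̄)(x_{t+3}−x̄) = -102.0000
Denominator Σ(x_t−x̄)² = 746.0000
r_3 = -102.0000 / 746.0000 = -0.137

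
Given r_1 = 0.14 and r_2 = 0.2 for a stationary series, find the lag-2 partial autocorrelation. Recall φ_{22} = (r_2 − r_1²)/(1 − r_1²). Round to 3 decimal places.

φ_{22} = (r_2 − r_1²) / (1 − r_1²)
r_1² = (0.14)² = 0.0196
Numerator = 0.2 − 0.0196 = 0.1804; denominator = 1 − 0.0196 = 0.9804
φ_{22} = 0.1804 / 0.9804 = 0.184

0.184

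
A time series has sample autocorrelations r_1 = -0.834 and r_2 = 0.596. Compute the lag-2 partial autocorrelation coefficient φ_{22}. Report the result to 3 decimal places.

φ_{22} = (r_2 − r_1²) / (1 − r_1²)
r_1² = (-0.834)² = 0.695556
Numerator = 0.596 − 0.6956 = -0.0996; denominator = 1 − 0.6956 = 0.3044
φ_{22} = -0.0996 / 0.3044 = -0.327

-0.327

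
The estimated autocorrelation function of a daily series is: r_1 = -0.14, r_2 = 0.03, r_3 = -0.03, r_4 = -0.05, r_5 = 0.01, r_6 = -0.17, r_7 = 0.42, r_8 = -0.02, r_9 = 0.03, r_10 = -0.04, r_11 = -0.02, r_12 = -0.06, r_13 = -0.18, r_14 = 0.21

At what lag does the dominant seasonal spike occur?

7

The largest autocorrelation is r_7 = 0.42, with a weaker echo at lag 14 (0.21); the remaining lags stay at or below 0.03.
The dominant spike at lag 7 indicates a seasonal period of 7.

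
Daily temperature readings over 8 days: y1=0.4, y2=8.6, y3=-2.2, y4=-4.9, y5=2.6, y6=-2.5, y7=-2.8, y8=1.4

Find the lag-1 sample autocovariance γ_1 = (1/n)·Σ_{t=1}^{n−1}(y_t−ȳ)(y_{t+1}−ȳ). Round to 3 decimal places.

-2.597

Mean ȳ = (0.4 + 8.6 − 2.2 − 4.9 + 2.6 − 2.5 − 2.8 + 1.4)/8 = 0.0750
Deviations: 0.3250, 8.5250, -2.2750, -4.9750, 2.5250, -2.5750, -2.8750, 1.3250
Σ_{t=1}^{7}(y_t−ȳ)(y_{t+1}−ȳ) = -20.7756
γ_1 = -20.7756 / 8 = -2.597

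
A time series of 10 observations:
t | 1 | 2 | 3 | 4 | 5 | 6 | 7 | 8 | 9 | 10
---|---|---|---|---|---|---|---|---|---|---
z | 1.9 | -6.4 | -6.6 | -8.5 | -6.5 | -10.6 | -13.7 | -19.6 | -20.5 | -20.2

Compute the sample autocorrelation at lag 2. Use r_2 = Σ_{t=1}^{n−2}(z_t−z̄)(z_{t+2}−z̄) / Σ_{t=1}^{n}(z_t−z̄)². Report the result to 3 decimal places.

0.364

Mean z̄ = (1.9 − 6.4 − 6.6 − 8.5 − 6.5 − 10.6 − 13.7 − 19.6 − 20.5 − 20.2)/10 = -11.0700
Numerator Σ_{t=1}^{8}(z_t−z̄)(z_{t+2}−z̄) = 178.2652
Denominator Σ(z_t−z̄)² = 489.6810
r_2 = 178.2652 / 489.6810 = 0.364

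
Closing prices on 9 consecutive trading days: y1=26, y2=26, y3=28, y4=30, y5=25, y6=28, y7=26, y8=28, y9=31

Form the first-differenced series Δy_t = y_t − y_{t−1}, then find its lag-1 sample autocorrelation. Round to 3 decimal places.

First differences Δy: 0, 2, 2, -5, 3, -2, 2, 3
Mean of differences = 0.6250
Numerator Σ(Δy_t−Δȳ)(Δy_{t+1}−Δȳ) = -26.6406
Denominator Σ(Δy_t−Δȳ)² = 55.8750
r_1(Δy) = -26.6406 / 55.8750 = -0.477

-0.477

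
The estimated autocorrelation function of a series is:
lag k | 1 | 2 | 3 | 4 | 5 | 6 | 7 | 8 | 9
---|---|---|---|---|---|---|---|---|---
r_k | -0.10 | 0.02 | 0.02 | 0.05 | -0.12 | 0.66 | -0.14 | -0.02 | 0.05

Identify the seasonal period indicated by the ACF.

6

The largest autocorrelation is r_6 = 0.66; the remaining lags stay at or below 0.05.
The dominant spike at lag 6 indicates a seasonal period of 6.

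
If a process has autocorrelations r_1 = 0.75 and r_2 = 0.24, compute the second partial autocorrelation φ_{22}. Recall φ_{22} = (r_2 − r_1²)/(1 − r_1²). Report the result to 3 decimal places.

-0.737

φ_{22} = (r_2 − r_1²) / (1 − r_1²)
r_1² = (0.75)² = 0.5625
Numerator = 0.24 − 0.5625 = -0.3225; denominator = 1 − 0.5625 = 0.4375
φ_{22} = -0.3225 / 0.4375 = -0.737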